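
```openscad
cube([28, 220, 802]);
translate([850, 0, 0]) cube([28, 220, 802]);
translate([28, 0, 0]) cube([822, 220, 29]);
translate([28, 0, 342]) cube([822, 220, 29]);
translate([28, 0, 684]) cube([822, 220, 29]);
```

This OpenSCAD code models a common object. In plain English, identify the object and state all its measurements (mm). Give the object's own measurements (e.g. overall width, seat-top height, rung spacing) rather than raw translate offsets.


An open bookshelf. Two side panels, each 28 mm thick, 220 mm deep and 802 mm tall, stand 878 mm apart (outside-to-outside). Between them sit 3 shelves, each 29 mm thick and 220 mm deep, spanning the full gap between the sides. The bottom shelf rests on the floor (its underside at z = 0) and the clear gap between one shelf's top and the next shelf's underside is 313 mm.


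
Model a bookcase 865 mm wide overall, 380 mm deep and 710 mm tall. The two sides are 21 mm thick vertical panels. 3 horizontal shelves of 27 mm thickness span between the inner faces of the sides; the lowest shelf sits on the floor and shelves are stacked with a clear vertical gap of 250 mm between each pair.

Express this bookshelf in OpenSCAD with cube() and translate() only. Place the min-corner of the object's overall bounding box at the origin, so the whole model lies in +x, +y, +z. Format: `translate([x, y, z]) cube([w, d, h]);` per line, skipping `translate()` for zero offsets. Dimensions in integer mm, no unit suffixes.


cube([21, 380, 710]);
translate([844, 0, 0]) cube([21, 380, 710]);
translate([21, 0, 0]) cube([823, 380, 27]);
translate([21, 0, 277]) cube([823, 380, 27]);
translate([21, 0, 554]) cube([823, 380, 27]);


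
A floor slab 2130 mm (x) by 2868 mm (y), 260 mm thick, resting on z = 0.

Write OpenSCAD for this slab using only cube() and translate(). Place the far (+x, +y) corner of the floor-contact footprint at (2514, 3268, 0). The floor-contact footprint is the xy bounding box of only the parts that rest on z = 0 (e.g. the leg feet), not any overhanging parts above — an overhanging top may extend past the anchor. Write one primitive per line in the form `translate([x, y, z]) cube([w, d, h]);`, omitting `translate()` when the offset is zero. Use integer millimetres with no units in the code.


translate([384, 400, 0]) cube([2130, 2868, 260]);


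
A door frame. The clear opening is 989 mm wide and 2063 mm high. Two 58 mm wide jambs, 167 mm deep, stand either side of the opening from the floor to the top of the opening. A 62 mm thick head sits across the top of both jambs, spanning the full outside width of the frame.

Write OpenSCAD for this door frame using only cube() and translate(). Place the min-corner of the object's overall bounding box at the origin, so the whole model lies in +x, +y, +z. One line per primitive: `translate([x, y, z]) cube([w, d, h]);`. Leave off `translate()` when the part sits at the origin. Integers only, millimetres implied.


cube([58, 167, 2063]);
translate([1047, 0, 0]) cube([58, 167, 2063]);
translate([0, 0, 2063]) cube([1105, 167, 62]);


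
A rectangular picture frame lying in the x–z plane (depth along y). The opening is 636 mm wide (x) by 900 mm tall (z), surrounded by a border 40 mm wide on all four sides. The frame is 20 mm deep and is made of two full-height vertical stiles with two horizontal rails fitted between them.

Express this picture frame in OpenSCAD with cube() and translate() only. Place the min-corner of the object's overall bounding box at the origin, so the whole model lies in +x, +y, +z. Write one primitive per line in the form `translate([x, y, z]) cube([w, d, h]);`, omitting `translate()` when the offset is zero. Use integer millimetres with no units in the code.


cube([40, 20, 980]);
translate([676, 0, 0]) cube([40, 20, 980]);
translate([40, 0, 0]) cube([636, 20, 40]);
translate([40, 0, 940]) cube([636, 20, 40]);


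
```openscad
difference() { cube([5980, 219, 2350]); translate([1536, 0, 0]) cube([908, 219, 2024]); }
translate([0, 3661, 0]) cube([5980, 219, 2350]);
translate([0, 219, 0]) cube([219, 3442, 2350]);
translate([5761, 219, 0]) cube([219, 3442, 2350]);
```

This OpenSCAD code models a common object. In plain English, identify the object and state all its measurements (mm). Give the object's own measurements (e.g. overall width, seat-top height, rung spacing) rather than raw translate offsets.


A single room: four walls, each 2350 mm tall and 219 mm thick, enclosing an outside footprint 5980×3880 mm (x × y), no floor or roof. The front and back walls (−y and +y sides) run the full x-width; the side walls fit between their inner faces. A door opening 908 mm wide and 2024 mm tall is cut through the front wall from the floor up, its −x edge 1536 mm from the wall's −x end.


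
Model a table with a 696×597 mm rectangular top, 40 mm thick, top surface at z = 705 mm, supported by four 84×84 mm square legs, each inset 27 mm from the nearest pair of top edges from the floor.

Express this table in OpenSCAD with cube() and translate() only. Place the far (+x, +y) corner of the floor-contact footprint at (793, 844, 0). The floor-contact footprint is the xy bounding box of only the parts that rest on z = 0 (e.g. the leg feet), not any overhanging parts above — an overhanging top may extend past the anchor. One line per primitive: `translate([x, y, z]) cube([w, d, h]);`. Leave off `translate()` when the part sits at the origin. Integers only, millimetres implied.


// leg_h = 705 - 40 = 665
translate([124, 274, 665]) cube([696, 597, 40]);
translate([151, 301, 0]) cube([84, 84, 665]);
translate([709, 301, 0]) cube([84, 84, 665]);
translate([151, 760, 0]) cube([84, 84, 665]);
translate([709, 760, 0]) cube([84, 84, 665]);


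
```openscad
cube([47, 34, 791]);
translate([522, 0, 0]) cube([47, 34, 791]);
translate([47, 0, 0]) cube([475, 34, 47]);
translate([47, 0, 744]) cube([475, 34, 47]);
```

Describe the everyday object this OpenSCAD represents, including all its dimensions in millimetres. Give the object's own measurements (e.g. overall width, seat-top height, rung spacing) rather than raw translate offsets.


A rectangular picture frame lying in the x–z plane (depth along y). The opening is 475 mm wide (x) by 697 mm tall (z), surrounded by a border 47 mm wide on all four sides. The frame is 34 mm deep and is made of two full-height vertical stiles with two horizontal rails fitted between them.


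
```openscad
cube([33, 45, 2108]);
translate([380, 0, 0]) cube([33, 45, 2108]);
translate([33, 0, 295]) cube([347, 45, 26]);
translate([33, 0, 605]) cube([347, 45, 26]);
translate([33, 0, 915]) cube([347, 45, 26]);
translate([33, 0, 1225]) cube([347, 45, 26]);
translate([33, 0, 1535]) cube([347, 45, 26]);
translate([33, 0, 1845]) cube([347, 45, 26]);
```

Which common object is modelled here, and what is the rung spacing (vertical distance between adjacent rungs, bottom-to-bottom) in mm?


A ladder. The rung spacing is 310 mm.

Two tall 33×45 posts with 6 short bars between them — a ladder. Adjacent rungs sit at z = 295 and z = 605, so the spacing is 605 − 295 = 310 mm.


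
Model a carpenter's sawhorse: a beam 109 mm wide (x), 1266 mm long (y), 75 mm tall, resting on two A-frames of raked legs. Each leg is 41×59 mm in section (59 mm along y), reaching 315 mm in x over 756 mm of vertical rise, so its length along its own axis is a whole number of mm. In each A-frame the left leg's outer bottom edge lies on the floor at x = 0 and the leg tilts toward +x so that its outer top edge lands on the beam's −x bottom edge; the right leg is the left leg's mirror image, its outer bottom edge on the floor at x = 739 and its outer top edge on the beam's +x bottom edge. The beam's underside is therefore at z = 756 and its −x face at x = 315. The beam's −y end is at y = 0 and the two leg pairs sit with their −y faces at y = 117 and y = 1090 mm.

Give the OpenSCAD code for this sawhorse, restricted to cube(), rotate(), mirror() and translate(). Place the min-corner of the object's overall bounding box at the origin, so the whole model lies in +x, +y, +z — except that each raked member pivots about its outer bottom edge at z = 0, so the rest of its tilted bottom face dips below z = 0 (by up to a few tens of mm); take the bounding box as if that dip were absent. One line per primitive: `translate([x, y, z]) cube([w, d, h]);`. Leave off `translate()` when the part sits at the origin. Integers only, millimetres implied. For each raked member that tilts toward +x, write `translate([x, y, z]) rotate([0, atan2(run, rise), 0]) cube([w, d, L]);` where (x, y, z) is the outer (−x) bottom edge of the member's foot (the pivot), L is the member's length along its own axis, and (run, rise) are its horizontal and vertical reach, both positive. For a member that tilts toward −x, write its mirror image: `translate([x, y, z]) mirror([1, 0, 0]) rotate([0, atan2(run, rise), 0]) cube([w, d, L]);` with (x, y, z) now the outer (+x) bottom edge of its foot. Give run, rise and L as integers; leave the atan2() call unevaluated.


translate([315, 0, 756]) cube([109, 1266, 75]);
translate([0, 117, 0]) rotate([0, atan2(315, 756), 0]) cube([41, 59, 819]);
translate([739, 117, 0]) mirror([1, 0, 0]) rotate([0, atan2(315, 756), 0]) cube([41, 59, 819]);
translate([0, 1090, 0]) rotate([0, atan2(315, 756), 0]) cube([41, 59, 819]);
translate([739, 1090, 0]) mirror([1, 0, 0]) rotate([0, atan2(315, 756), 0]) cube([41, 59, 819]);


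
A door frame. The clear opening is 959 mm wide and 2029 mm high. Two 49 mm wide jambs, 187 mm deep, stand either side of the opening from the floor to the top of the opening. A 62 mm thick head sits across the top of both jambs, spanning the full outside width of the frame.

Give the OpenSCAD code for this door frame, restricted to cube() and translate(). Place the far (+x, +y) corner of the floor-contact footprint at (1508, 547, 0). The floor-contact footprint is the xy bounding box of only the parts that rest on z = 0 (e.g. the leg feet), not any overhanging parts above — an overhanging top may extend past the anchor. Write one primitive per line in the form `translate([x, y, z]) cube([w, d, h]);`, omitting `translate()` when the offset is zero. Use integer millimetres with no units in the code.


translate([451, 360, 0]) cube([49, 187, 2029]);
translate([1459, 360, 0]) cube([49, 187, 2029]);
translate([451, 360, 2029]) cube([1057, 187, 62]);


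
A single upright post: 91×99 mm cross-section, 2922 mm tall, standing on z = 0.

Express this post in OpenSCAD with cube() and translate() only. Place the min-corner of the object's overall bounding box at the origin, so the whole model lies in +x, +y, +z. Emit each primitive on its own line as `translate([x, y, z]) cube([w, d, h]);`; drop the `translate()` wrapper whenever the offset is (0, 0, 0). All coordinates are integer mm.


cube([91, 99, 2922]);


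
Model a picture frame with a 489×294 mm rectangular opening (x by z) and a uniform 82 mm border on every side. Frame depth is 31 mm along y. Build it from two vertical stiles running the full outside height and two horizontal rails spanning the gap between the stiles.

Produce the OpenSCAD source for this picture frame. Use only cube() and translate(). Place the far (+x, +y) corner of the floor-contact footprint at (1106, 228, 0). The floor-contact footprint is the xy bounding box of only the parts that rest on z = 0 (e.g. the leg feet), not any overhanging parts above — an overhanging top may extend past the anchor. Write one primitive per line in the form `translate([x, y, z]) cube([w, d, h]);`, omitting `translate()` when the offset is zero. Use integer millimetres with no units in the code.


translate([453, 197, 0]) cube([82, 31, 458]);
translate([1024, 197, 0]) cube([82, 31, 458]);
translate([535, 197, 0]) cube([489, 31, 82]);
translate([535, 197, 376]) cube([489, 31, 82]);


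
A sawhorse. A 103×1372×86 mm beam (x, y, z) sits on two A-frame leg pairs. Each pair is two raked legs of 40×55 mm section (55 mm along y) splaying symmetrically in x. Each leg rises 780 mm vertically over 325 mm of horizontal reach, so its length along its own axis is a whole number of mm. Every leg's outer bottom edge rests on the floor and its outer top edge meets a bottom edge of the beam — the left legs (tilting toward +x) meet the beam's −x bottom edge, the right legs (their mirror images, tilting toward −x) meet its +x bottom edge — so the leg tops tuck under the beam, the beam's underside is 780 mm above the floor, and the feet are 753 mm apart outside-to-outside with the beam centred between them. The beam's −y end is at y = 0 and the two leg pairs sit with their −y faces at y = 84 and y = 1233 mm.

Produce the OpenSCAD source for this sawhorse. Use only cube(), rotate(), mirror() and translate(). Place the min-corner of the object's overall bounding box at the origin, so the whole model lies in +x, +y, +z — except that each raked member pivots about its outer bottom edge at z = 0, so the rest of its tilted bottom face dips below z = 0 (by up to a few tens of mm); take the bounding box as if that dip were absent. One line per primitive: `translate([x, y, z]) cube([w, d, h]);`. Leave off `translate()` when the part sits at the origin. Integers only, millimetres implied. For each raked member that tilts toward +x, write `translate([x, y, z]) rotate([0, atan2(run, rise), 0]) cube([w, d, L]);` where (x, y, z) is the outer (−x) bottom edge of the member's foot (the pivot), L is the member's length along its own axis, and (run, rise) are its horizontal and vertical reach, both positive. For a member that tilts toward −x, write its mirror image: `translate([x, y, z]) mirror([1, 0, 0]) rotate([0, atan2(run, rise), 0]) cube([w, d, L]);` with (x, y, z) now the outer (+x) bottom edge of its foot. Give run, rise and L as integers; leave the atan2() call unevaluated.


translate([325, 0, 780]) cube([103, 1372, 86]);
translate([0, 84, 0]) rotate([0, atan2(325, 780), 0]) cube([40, 55, 845]);
translate([753, 84, 0]) mirror([1, 0, 0]) rotate([0, atan2(325, 780), 0]) cube([40, 55, 845]);
translate([0, 1233, 0]) rotate([0, atan2(325, 780), 0]) cube([40, 55, 845]);
translate([753, 1233, 0]) mirror([1, 0, 0]) rotate([0, atan2(325, 780), 0]) cube([40, 55, 845]);


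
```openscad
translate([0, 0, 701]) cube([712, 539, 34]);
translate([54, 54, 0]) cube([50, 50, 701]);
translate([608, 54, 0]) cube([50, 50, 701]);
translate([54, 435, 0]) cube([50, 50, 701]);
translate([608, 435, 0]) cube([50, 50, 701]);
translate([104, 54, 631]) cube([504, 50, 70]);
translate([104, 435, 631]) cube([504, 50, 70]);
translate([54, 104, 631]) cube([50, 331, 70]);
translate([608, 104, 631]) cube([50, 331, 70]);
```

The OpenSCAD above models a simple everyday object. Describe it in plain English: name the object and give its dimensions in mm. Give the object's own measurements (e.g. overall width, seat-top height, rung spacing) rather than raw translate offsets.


A table: top 712 mm (x) × 539 mm (y), 34 mm thick, upper face at z = 735 mm, on four 50×50 mm square legs, each inset 54 mm from the nearest pair of top edges from z = 0 to the bottom of the top. Four apron rails, 50 mm thick and 70 mm tall, run between adjacent legs with their top edges flush with the underside of the top and their outer faces flush with the legs' outer faces.


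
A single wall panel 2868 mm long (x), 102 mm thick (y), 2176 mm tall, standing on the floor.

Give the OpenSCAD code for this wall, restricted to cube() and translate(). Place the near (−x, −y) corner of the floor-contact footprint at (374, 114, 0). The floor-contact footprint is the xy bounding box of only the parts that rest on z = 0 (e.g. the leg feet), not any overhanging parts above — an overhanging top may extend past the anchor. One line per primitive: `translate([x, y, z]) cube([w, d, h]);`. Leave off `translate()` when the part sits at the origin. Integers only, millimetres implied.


translate([374, 114, 0]) cube([2868, 102, 2176]);


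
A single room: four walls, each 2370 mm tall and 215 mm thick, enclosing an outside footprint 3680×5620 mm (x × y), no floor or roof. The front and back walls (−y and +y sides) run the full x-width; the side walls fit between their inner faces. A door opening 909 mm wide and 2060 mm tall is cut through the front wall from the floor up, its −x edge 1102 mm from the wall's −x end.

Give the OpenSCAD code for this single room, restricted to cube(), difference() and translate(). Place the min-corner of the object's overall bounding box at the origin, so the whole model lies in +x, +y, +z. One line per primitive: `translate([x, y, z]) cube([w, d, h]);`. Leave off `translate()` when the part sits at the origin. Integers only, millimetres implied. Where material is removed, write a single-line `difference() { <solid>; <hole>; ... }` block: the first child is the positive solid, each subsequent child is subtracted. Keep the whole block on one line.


difference() { cube([3680, 215, 2370]); translate([1102, 0, 0]) cube([909, 215, 2060]); }
translate([0, 5405, 0]) cube([3680, 215, 2370]);
translate([0, 215, 0]) cube([215, 5190, 2370]);
translate([3465, 215, 0]) cube([215, 5190, 2370]);


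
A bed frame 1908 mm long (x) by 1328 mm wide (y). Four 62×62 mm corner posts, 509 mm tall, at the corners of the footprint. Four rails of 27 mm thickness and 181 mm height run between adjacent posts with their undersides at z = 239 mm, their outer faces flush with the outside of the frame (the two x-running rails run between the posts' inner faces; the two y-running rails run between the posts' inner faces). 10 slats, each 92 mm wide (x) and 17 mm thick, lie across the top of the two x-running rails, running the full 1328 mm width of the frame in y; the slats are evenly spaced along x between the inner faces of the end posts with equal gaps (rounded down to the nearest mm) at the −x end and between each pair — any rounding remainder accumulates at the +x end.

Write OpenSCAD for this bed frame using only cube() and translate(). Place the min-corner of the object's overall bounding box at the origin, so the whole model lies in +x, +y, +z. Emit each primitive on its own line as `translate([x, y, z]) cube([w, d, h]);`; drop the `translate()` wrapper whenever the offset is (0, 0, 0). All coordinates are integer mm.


cube([62, 62, 509]);
translate([0, 1266, 0]) cube([62, 62, 509]);
translate([1846, 0, 0]) cube([62, 62, 509]);
translate([1846, 1266, 0]) cube([62, 62, 509]);
translate([62, 0, 239]) cube([1784, 27, 181]);
translate([62, 1301, 239]) cube([1784, 27, 181]);
translate([0, 62, 239]) cube([27, 1204, 181]);
translate([1881, 62, 239]) cube([27, 1204, 181]);
translate([140, 0, 420]) cube([92, 1328, 17]);
translate([310, 0, 420]) cube([92, 1328, 17]);
translate([480, 0, 420]) cube([92, 1328, 17]);
translate([650, 0, 420]) cube([92, 1328, 17]);
translate([820, 0, 420]) cube([92, 1328, 17]);
translate([990, 0, 420]) cube([92, 1328, 17]);
translate([1160, 0, 420]) cube([92, 1328, 17]);
translate([1330, 0, 420]) cube([92, 1328, 17]);
translate([1500, 0, 420]) cube([92, 1328, 17]);
translate([1670, 0, 420]) cube([92, 1328, 17]);


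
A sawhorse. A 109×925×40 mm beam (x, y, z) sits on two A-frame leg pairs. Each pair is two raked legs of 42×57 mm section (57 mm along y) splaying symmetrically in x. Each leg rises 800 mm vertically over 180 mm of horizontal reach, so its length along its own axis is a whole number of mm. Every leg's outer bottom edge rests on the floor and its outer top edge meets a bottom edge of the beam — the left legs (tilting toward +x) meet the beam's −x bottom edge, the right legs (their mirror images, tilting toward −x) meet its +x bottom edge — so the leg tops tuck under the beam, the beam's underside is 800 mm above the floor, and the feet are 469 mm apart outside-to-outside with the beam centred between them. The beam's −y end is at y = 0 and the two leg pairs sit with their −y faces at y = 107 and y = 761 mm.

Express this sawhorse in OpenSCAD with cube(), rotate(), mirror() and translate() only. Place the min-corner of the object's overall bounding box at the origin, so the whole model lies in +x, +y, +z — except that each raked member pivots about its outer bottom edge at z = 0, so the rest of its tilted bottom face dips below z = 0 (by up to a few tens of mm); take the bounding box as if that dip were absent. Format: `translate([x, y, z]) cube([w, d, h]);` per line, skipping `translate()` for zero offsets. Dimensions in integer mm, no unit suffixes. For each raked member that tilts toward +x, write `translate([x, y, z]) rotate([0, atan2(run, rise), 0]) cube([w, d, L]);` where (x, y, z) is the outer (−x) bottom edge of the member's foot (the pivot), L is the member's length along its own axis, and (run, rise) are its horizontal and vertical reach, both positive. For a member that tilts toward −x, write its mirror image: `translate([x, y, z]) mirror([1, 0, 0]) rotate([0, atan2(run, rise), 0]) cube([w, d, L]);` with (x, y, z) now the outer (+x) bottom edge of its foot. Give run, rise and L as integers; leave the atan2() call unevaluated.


translate([180, 0, 800]) cube([109, 925, 40]);
translate([0, 107, 0]) rotate([0, atan2(180, 800), 0]) cube([42, 57, 820]);
translate([469, 107, 0]) mirror([1, 0, 0]) rotate([0, atan2(180, 800), 0]) cube([42, 57, 820]);
translate([0, 761, 0]) rotate([0, atan2(180, 800), 0]) cube([42, 57, 820]);
translate([469, 761, 0]) mirror([1, 0, 0]) rotate([0, atan2(180, 800), 0]) cube([42, 57, 820]);


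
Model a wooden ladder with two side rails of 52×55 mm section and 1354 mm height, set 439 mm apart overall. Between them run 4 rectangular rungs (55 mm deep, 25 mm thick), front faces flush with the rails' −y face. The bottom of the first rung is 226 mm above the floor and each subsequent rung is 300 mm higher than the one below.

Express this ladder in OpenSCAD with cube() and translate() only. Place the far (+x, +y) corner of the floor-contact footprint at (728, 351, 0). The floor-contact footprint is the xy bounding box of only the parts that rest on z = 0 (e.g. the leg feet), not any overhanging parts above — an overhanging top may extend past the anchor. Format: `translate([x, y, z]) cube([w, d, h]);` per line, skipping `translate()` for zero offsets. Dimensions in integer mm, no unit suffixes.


// rung span = 439 - 2*52 = 335
// rung[k] z = 226 + k*300
translate([289, 296, 0]) cube([52, 55, 1354]);
translate([676, 296, 0]) cube([52, 55, 1354]);
translate([341, 296, 226]) cube([335, 55, 25]);
translate([341, 296, 526]) cube([335, 55, 25]);
translate([341, 296, 826]) cube([335, 55, 25]);
translate([341, 296, 1126]) cube([335, 55, 25]);


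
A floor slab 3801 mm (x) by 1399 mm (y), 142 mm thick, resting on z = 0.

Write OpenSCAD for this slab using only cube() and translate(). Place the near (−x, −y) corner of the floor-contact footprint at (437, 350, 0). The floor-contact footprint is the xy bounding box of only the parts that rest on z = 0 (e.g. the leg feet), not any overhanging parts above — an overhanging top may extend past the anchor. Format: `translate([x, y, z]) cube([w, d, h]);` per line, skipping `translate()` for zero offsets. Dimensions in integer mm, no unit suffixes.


translate([437, 350, 0]) cube([3801, 1399, 142]);


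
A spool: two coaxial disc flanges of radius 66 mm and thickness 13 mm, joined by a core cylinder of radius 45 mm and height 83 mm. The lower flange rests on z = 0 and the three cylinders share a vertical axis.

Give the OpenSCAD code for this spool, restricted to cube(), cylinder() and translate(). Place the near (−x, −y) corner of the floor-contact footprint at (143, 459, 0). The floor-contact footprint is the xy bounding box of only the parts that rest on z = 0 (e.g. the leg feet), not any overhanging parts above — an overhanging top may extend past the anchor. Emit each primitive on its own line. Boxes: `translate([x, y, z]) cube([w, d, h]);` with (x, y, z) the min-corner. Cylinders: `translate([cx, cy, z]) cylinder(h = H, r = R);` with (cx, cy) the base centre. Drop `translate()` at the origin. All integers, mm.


translate([209, 525, 0]) cylinder(h = 13, r = 66);
translate([209, 525, 13]) cylinder(h = 83, r = 45);
translate([209, 525, 96]) cylinder(h = 13, r = 66);


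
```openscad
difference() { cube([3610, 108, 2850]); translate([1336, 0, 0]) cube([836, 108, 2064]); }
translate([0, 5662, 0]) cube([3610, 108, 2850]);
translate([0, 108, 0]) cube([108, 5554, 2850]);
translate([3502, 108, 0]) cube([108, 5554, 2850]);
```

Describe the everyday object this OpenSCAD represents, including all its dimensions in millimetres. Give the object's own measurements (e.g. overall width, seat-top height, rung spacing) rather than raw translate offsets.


A single room: four walls, each 2850 mm tall and 108 mm thick, enclosing an outside footprint 3610×5770 mm (x × y), no floor or roof. The front and back walls (−y and +y sides) run the full x-width; the side walls fit between their inner faces. A door opening 836 mm wide and 2064 mm tall is cut through the front wall from the floor up, its −x edge 1336 mm from the wall's −x end.


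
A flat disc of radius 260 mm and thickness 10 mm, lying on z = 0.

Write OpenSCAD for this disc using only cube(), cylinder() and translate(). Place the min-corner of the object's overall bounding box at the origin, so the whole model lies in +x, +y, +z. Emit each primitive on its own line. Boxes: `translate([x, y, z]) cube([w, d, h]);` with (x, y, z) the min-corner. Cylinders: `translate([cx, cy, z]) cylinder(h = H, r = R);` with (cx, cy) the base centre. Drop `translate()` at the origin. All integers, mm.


translate([260, 260, 0]) cylinder(h = 10, r = 260);


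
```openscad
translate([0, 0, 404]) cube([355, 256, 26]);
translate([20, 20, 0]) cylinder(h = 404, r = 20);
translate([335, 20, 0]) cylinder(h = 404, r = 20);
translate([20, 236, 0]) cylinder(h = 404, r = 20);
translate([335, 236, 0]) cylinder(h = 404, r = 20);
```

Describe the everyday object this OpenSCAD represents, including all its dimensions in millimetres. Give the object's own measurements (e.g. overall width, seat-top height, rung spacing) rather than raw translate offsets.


A four-legged stool. The seat is a 355×256×26 mm slab whose top surface is at z = 430 mm; four round legs, each 40 mm in diameter, run from the floor (z = 0) to the underside of the seat, each leg's axis is inset half a diameter from the nearest pair of seat edges (so the leg's bounding box is flush with the corner).


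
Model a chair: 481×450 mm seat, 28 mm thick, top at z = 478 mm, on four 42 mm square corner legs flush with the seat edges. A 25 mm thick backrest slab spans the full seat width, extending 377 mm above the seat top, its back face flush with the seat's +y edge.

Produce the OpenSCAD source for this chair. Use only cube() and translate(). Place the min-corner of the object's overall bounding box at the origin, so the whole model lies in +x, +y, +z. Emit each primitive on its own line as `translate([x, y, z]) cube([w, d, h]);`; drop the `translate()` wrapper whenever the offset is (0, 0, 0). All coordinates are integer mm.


translate([0, 0, 450]) cube([481, 450, 28]);
cube([42, 42, 450]);
translate([439, 0, 0]) cube([42, 42, 450]);
translate([0, 408, 0]) cube([42, 42, 450]);
translate([439, 408, 0]) cube([42, 42, 450]);
translate([0, 425, 478]) cube([481, 25, 377]);


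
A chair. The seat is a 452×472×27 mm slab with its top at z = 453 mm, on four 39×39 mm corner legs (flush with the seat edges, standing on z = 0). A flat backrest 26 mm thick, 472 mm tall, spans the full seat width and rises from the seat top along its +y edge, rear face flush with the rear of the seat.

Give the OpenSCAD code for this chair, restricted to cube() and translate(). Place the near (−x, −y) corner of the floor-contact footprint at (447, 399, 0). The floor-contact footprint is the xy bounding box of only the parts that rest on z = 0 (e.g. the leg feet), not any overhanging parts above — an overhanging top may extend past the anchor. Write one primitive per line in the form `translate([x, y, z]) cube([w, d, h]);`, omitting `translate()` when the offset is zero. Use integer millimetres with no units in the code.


translate([447, 399, 426]) cube([452, 472, 27]);
translate([447, 399, 0]) cube([39, 39, 426]);
translate([860, 399, 0]) cube([39, 39, 426]);
translate([447, 832, 0]) cube([39, 39, 426]);
translate([860, 832, 0]) cube([39, 39, 426]);
translate([447, 845, 453]) cube([452, 26, 472]);


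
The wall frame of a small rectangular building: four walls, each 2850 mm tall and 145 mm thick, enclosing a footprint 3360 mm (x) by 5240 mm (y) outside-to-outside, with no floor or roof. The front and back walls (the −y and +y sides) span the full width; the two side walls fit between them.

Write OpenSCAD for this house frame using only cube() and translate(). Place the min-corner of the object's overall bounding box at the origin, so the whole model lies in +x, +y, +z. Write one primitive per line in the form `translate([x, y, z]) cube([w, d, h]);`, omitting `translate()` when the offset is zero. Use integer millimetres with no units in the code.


cube([3360, 145, 2850]);
translate([0, 5095, 0]) cube([3360, 145, 2850]);
translate([0, 145, 0]) cube([145, 4950, 2850]);
translate([3215, 145, 0]) cube([145, 4950, 2850]);


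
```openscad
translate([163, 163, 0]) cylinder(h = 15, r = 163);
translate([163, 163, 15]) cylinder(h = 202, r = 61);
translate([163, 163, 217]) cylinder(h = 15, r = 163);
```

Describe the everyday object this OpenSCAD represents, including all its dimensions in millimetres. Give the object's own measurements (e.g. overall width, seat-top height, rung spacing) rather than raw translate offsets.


A spool: two coaxial disc flanges of radius 163 mm and thickness 15 mm, joined by a core cylinder of radius 61 mm and height 202 mm. The lower flange rests on z = 0 and the three cylinders share a vertical axis.


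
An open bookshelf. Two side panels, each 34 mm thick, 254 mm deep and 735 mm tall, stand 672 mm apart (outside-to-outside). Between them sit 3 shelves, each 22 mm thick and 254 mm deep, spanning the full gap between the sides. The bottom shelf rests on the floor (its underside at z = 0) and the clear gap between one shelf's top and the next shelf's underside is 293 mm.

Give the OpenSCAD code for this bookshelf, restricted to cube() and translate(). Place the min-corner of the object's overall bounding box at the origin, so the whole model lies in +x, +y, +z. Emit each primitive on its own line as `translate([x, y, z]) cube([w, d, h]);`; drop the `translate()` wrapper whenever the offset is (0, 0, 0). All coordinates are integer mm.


cube([34, 254, 735]);
translate([638, 0, 0]) cube([34, 254, 735]);
translate([34, 0, 0]) cube([604, 254, 22]);
translate([34, 0, 315]) cube([604, 254, 22]);
translate([34, 0, 630]) cube([604, 254, 22]);


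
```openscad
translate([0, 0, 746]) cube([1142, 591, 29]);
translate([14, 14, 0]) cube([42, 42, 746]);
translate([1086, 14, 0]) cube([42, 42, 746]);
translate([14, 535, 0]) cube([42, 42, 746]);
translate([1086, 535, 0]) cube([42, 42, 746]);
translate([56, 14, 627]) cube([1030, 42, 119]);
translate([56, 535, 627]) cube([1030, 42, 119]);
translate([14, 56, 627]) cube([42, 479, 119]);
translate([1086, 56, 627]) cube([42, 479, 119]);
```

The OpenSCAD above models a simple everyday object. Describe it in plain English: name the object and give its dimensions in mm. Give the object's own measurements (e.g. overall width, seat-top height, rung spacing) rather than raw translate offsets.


A table: top 1142 mm (x) × 591 mm (y), 29 mm thick, upper face at z = 775 mm, on four 42×42 mm square legs, each inset 14 mm from the nearest pair of top edges from z = 0 to the bottom of the top. Four apron rails, 42 mm thick and 119 mm tall, run between adjacent legs with their top edges flush with the underside of the top and their outer faces flush with the legs' outer faces.


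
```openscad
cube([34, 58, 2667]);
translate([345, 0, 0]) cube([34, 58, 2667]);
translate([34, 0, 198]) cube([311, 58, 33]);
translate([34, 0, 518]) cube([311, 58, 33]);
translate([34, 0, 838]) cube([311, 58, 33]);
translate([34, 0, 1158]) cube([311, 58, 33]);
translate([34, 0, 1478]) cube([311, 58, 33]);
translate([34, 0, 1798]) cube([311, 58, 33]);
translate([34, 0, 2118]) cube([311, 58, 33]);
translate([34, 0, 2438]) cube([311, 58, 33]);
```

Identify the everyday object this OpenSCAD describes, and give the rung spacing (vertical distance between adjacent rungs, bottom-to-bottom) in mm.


A ladder. The rung spacing is 320 mm.

Two tall 34×58 posts with 8 short bars between them — a ladder. Adjacent rungs sit at z = 198 and z = 518, so the spacing is 518 − 198 = 320 mm.


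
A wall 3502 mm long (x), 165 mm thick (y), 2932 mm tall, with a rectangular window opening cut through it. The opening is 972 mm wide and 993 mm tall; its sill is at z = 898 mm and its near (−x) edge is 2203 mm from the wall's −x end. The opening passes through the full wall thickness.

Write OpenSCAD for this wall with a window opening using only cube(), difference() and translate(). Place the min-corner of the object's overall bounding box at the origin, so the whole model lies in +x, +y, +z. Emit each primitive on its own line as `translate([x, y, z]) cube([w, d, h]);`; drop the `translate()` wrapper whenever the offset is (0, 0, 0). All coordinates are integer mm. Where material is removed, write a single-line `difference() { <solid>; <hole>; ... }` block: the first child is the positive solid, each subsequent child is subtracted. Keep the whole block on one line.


difference() { cube([3502, 165, 2932]); translate([2203, 0, 898]) cube([972, 165, 993]); }


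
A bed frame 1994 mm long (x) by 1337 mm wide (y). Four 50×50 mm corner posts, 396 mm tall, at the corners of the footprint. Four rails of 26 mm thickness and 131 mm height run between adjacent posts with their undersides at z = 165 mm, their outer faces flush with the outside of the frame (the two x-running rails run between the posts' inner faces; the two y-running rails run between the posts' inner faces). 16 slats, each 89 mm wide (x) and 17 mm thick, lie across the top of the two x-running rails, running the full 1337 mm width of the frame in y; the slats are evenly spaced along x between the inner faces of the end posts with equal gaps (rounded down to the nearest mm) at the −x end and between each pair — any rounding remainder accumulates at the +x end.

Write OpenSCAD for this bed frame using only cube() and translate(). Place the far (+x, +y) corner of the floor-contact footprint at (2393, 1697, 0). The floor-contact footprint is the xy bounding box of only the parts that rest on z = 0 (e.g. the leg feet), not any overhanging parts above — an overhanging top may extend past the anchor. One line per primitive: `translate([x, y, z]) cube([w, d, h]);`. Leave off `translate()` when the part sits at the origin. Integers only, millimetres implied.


translate([399, 360, 0]) cube([50, 50, 396]);
translate([399, 1647, 0]) cube([50, 50, 396]);
translate([2343, 360, 0]) cube([50, 50, 396]);
translate([2343, 1647, 0]) cube([50, 50, 396]);
translate([449, 360, 165]) cube([1894, 26, 131]);
translate([449, 1671, 165]) cube([1894, 26, 131]);
translate([399, 410, 165]) cube([26, 1237, 131]);
translate([2367, 410, 165]) cube([26, 1237, 131]);
translate([476, 360, 296]) cube([89, 1337, 17]);
translate([592, 360, 296]) cube([89, 1337, 17]);
translate([708, 360, 296]) cube([89, 1337, 17]);
translate([824, 360, 296]) cube([89, 1337, 17]);
translate([940, 360, 296]) cube([89, 1337, 17]);
translate([1056, 360, 296]) cube([89, 1337, 17]);
translate([1172, 360, 296]) cube([89, 1337, 17]);
translate([1288, 360, 296]) cube([89, 1337, 17]);
translate([1404, 360, 296]) cube([89, 1337, 17]);
translate([1520, 360, 296]) cube([89, 1337, 17]);
translate([1636, 360, 296]) cube([89, 1337, 17]);
translate([1752, 360, 296]) cube([89, 1337, 17]);
translate([1868, 360, 296]) cube([89, 1337, 17]);
translate([1984, 360, 296]) cube([89, 1337, 17]);
translate([2100, 360, 296]) cube([89, 1337, 17]);
translate([2216, 360, 296]) cube([89, 1337, 17]);


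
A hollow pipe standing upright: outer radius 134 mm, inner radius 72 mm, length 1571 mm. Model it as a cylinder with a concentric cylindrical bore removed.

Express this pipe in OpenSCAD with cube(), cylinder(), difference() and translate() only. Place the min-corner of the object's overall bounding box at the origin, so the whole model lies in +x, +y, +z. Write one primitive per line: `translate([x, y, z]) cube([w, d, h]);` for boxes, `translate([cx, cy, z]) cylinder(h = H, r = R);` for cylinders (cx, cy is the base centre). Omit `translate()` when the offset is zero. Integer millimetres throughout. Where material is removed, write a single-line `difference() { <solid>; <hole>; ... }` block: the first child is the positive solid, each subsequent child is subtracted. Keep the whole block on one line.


difference() { translate([134, 134, 0]) cylinder(h = 1571, r = 134); translate([134, 134, 0]) cylinder(h = 1571, r = 72); }


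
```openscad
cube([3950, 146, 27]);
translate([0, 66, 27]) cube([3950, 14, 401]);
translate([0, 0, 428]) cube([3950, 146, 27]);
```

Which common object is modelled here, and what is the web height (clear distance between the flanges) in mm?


An I-beam. The web height is 401 mm.

Two wide flanges with a thin centred web — an I-beam. Overall 455 mm minus two 27 mm flanges gives a web of 455 − 2·27 = 401 mm.


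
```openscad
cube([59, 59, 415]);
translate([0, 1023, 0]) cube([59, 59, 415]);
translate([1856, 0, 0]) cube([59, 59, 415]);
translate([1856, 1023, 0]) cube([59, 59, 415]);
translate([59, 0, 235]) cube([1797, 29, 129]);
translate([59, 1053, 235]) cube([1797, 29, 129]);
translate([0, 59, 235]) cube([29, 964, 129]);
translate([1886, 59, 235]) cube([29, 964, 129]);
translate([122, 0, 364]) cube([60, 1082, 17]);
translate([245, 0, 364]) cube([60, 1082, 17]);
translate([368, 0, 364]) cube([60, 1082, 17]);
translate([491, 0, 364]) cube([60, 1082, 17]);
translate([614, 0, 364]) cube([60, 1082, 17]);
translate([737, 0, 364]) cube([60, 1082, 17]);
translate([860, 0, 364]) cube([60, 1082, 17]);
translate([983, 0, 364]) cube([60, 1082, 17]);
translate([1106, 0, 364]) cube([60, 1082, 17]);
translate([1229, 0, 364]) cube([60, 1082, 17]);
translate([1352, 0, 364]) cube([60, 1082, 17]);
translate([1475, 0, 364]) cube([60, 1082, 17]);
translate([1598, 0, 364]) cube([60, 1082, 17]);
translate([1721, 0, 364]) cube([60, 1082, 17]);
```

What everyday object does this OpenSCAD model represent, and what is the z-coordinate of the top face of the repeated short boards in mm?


A bed frame. The slat-top height is 381 mm.

Four posts, four rails, and a row of slats — a bed frame. Slats sit on the rails at z = 235 + 129 = 364; with slat thickness 17, the top is 381 mm.


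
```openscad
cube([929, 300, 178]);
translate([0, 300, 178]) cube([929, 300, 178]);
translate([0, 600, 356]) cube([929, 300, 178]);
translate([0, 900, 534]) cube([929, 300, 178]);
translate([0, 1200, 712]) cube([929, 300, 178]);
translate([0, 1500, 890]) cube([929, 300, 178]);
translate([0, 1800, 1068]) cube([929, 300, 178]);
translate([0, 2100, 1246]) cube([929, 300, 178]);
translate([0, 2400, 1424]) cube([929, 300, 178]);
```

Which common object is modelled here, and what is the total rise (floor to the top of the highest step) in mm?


A staircase. The total rise is 1602 mm.

9 identical blocks, each offset up and back from the previous — a staircase. Each step is 178 mm tall and there are 9 of them, so the total rise is 9 × 178 = 1602 mm.


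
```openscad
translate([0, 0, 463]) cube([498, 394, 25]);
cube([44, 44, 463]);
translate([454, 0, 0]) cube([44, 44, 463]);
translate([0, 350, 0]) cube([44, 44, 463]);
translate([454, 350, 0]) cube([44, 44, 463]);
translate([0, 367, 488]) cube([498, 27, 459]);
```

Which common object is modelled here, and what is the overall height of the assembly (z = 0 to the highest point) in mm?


A chair. The overall height is 947 mm.

A slab on four corner posts with a tall panel at the back — a chair. The seat slab sits at z = 463 with thickness 25, and the 459 mm backrest starts at the seat top, so the overall height is 463 + 25 + 459 = 947 mm.
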